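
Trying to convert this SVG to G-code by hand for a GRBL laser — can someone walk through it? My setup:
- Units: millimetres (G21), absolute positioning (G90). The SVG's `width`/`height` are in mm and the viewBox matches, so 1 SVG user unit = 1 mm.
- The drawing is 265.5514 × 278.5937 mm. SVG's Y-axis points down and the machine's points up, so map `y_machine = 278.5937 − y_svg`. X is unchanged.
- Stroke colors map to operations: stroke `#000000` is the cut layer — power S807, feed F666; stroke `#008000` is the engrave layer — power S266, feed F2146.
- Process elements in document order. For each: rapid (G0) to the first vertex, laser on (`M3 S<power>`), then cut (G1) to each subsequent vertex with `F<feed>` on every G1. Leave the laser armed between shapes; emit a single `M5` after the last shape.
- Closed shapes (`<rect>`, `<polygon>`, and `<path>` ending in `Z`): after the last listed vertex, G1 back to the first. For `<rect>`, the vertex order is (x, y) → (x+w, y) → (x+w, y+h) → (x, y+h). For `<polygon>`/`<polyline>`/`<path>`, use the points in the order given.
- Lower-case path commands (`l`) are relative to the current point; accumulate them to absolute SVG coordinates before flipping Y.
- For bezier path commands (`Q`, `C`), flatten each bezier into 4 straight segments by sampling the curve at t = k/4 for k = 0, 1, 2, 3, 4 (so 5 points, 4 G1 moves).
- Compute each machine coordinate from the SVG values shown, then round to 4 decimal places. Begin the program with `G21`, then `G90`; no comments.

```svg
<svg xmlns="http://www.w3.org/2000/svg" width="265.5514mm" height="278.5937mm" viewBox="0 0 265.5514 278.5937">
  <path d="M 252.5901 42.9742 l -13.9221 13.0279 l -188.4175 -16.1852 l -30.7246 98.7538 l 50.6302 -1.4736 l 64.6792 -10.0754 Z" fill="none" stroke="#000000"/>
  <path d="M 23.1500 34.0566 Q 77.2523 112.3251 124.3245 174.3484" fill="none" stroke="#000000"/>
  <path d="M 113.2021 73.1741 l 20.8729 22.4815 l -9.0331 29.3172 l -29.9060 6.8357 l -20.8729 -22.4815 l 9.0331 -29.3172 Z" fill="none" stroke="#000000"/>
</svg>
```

G21
G90
G0 X252.5901 Y235.6195
M3 S807
G1 X238.6680 Y222.5916 F666
G1 X50.2505 Y238.7768 F666
G1 X19.5259 Y140.0230 F666
G1 X70.1561 Y141.4966 F666
G1 X134.8353 Y151.5720 F666
G1 X252.5901 Y235.6195 F666
G0 X23.1500 Y244.5371
M3 S807
G1 X49.7618 Y206.4182 F666
G1 X75.4948 Y170.3299 F666
G1 X100.3490 Y136.2723 F666
G1 X124.3245 Y104.2453 F666
G0 X113.2021 Y205.4196
M3 S807
G1 X134.0750 Y182.9381 F666
G1 X125.0419 Y153.6209 F666
G1 X95.1359 Y146.7852 F666
G1 X74.2630 Y169.2667 F666
G1 X83.2961 Y198.5839 F666
G1 X113.2021 Y205.4196 F666
M5

Since the viewBox matches the mm dimensions, user units are millimetres directly. The only transform is the Y-flip y_m = 278.5937 − y_svg.

Shape 1 is a closed polygon drawn with `<path>`. Its stroke #000000 means cut at S807, F666. After flipping Y the toolpath is (252.5901,235.6195) → (238.6680,222.5916) → (50.2505,238.7768) → (19.5259,140.0230) → (70.1561,141.4966) → (134.8353,151.5720) → (252.5901,235.6195), returning to the start.

Shape 2 is a quadratic bezier drawn with `<path>`. Its stroke #000000 means cut at S807, F666. After flipping Y the toolpath is (23.1500,244.5371) → (49.7618,206.4182) → (75.4948,170.3299) → (100.3490,136.2723) → (124.3245,104.2453).

Shape 3 is a regular polygon drawn with `<path>`. Its stroke #000000 means cut at S807, F666. After flipping Y the toolpath is (113.2021,205.4196) → (134.0750,182.9381) → (125.0419,153.6209) → (95.1359,146.7852) → (74.2630,169.2667) → (83.2961,198.5839) → (113.2021,205.4196), returning to the start.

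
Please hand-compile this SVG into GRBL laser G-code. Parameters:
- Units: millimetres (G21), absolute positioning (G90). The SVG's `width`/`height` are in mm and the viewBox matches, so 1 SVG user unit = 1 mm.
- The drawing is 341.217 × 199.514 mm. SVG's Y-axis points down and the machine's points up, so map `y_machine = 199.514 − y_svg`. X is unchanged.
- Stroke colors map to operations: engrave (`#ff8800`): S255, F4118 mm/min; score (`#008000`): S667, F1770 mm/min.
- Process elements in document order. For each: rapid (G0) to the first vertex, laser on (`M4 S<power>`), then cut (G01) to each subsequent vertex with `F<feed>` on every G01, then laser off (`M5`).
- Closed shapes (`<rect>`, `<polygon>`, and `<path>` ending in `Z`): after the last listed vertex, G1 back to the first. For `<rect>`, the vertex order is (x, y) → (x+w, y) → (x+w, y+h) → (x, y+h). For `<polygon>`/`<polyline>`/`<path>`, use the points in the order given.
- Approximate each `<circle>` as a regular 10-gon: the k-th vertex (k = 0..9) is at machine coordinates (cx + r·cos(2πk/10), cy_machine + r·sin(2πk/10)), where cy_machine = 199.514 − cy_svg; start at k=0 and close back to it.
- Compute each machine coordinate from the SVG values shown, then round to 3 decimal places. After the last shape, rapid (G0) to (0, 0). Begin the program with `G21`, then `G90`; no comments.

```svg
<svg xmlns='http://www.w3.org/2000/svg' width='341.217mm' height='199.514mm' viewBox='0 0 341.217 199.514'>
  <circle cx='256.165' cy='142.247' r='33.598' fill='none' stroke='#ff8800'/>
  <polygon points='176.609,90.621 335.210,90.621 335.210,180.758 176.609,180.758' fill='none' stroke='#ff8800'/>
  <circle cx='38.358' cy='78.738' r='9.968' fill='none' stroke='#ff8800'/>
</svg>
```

G21
G90
G0 X289.763 Y57.267
M4 S255
G01 X283.346 Y77.015 F4118
G01 X266.547 Y89.221 F4118
G01 X245.783 Y89.221 F4118
G01 X228.984 Y77.015 F4118
G01 X222.567 Y57.267 F4118
G01 X228.984 Y37.519 F4118
G01 X245.783 Y25.313 F4118
G01 X266.547 Y25.313 F4118
G01 X283.346 Y37.519 F4118
G01 X289.763 Y57.267 F4118
M5
G0 X176.609 Y108.893
M4 S255
G01 X335.210 Y108.893 F4118
G01 X335.210 Y18.756 F4118
G01 X176.609 Y18.756 F4118
G01 X176.609 Y108.893 F4118
M5
G0 X48.326 Y120.776
M4 S255
G01 X46.422 Y126.635 F4118
G01 X41.438 Y130.256 F4118
G01 X35.278 Y130.256 F4118
G01 X30.294 Y126.635 F4118
G01 X28.390 Y120.776 F4118
G01 X30.294 Y114.917 F4118
G01 X35.278 Y111.296 F4118
G01 X41.438 Y111.296 F4118
G01 X46.422 Y114.917 F4118
G01 X48.326 Y120.776 F4118
M5
G0 X0.000 Y0.000

Since the viewBox matches the mm dimensions, user units are millimetres directly. The only transform is the Y-flip y_m = 199.514 − y_svg.

Shape 1 is a circle drawn with `<circle>`. Its stroke #ff8800 means engrave at S255, F4118. After flipping Y the toolpath is (289.763,57.267) → (283.346,77.015) → (266.547,89.221) → (245.783,89.221) → (228.984,77.015) → (222.567,57.267) → (228.984,37.519) → (245.783,25.313) → (266.547,25.313) → (283.346,37.519) → (289.763,57.267), returning to the start.

Shape 2 is a rectangle drawn with `<polygon>`. Its stroke #ff8800 means engrave at S255, F4118. After flipping Y the toolpath is (176.609,108.893) → (335.210,108.893) → (335.210,18.756) → (176.609,18.756) → (176.609,108.893), returning to the start.

Shape 3 is a circle drawn with `<circle>`. Its stroke #ff8800 means engrave at S255, F4118. After flipping Y the toolpath is (48.326,120.776) → (46.422,126.635) → (41.438,130.256) → (35.278,130.256) → (30.294,126.635) → (28.390,120.776) → (30.294,114.917) → (35.278,111.296) → (41.438,111.296) → (46.422,114.917) → (48.326,120.776), returning to the start.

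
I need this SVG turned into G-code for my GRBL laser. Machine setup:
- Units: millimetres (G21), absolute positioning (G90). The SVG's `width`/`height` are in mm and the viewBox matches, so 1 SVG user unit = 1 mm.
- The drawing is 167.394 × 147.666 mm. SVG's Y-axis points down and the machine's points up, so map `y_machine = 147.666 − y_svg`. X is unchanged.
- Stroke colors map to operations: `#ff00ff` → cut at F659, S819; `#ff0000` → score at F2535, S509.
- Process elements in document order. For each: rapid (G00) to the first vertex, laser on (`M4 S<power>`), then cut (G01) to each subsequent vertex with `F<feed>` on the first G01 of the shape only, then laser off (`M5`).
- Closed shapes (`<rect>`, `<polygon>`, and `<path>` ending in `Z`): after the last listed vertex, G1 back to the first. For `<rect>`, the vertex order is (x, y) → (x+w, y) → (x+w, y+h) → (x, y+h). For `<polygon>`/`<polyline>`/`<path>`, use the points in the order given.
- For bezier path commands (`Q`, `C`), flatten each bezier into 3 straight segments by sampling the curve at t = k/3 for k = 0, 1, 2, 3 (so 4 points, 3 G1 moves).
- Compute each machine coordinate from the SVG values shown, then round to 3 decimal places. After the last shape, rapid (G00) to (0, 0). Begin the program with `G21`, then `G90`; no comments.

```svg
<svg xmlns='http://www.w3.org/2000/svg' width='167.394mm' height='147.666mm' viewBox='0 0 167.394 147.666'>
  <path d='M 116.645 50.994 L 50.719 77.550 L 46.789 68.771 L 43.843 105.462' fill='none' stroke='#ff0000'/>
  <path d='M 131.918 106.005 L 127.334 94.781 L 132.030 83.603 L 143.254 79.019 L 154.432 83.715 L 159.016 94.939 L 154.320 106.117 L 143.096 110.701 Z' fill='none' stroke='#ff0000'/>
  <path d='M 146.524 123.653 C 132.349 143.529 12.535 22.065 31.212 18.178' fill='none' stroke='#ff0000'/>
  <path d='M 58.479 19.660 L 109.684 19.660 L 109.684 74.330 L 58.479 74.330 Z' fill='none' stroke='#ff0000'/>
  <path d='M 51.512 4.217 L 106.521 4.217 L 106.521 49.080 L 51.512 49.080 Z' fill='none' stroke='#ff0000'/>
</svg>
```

1 u = 1 mm; y_m = 147.666 − y.

[1] `<path>` open polyline, #ff0000→score S509 F2535: (116.645,96.672) → (50.719,70.116) → (46.789,78.895) → (43.843,42.204)

[2] `<path>` regular polygon, #ff0000→score S509 F2535: (131.918,41.661) → (127.334,52.885) → (132.030,64.063) → (143.254,68.647) → (154.432,63.951) → (159.016,52.727) → (154.320,41.549) → (143.096,36.965) → (131.918,41.661) (closed)

[3] `<path>` cubic bezier, #ff0000→score S509 F2535: (146.524,24.013) → (106.178,41.661) → (49.657,95.998) → (31.212,129.488)

[4] `<path>` rectangle, #ff0000→score S509 F2535: (58.479,128.006) → (109.684,128.006) → (109.684,73.336) → (58.479,73.336) → (58.479,128.006) (closed)

[5] `<path>` rectangle, #ff0000→score S509 F2535: (51.512,143.449) → (106.521,143.449) → (106.521,98.586) → (51.512,98.586) → (51.512,143.449) (closed)

G21
G90
G00 X116.645 Y96.672
M4 S509
G01 X50.719 Y70.116 F2535
G01 X46.789 Y78.895
G01 X43.843 Y42.204
M5
G00 X131.918 Y41.661
M4 S509
G01 X127.334 Y52.885 F2535
G01 X132.030 Y64.063
G01 X143.254 Y68.647
G01 X154.432 Y63.951
G01 X159.016 Y52.727
G01 X154.320 Y41.549
G01 X143.096 Y36.965
G01 X131.918 Y41.661
M5
G00 X146.524 Y24.013
M4 S509
G01 X106.178 Y41.661 F2535
G01 X49.657 Y95.998
G01 X31.212 Y129.488
M5
G00 X58.479 Y128.006
M4 S509
G01 X109.684 Y128.006 F2535
G01 X109.684 Y73.336
G01 X58.479 Y73.336
G01 X58.479 Y128.006
M5
G00 X51.512 Y143.449
M4 S509
G01 X106.521 Y143.449 F2535
G01 X106.521 Y98.586
G01 X51.512 Y98.586
G01 X51.512 Y143.449
M5
G00 X0.000 Y0.000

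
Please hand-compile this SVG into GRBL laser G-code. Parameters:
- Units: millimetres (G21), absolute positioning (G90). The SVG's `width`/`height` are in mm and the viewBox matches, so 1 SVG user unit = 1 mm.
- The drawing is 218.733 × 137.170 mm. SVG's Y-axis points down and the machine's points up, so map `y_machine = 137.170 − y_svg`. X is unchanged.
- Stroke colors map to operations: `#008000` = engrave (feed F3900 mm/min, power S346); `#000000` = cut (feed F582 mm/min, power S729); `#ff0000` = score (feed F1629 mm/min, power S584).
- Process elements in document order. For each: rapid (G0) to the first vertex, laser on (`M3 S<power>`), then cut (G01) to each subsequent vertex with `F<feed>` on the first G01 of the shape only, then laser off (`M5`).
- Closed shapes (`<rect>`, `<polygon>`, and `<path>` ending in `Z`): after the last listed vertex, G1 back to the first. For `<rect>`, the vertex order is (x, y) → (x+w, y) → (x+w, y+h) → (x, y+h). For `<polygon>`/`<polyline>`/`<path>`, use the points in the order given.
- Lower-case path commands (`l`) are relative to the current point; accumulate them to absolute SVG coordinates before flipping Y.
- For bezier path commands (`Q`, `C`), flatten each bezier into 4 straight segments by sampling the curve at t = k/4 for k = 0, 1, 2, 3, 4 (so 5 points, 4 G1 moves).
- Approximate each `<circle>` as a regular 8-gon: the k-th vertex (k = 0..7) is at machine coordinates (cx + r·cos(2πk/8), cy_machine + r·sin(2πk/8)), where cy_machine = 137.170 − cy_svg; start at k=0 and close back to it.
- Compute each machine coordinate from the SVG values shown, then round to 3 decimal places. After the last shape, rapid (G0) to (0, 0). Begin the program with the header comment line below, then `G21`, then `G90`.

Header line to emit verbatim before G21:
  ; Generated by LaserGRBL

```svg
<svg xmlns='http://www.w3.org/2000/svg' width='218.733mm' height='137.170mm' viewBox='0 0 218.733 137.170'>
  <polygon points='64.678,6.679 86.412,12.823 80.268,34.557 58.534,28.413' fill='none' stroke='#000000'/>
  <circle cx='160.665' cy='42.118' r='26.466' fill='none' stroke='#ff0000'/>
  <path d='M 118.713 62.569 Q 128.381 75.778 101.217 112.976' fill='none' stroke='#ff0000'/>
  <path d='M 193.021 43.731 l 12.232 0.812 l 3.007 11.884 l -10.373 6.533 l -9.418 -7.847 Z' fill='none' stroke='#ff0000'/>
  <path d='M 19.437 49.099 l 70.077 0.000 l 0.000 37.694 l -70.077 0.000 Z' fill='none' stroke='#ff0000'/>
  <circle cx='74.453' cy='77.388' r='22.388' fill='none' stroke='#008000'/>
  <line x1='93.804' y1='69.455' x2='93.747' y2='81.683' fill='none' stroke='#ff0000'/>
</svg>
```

; Generated by LaserGRBL
G21
G90
G0 X64.678 Y130.491
M3 S729
G01 X86.412 Y124.347 F582
G01 X80.268 Y102.613
G01 X58.534 Y108.757
G01 X64.678 Y130.491
M5
G0 X187.131 Y95.052
M3 S584
G01 X179.379 Y113.766 F1629
G01 X160.665 Y121.518
G01 X141.951 Y113.766
G01 X134.199 Y95.052
G01 X141.951 Y76.338
G01 X160.665 Y68.586
G01 X179.379 Y76.338
G01 X187.131 Y95.052
M5
G0 X118.713 Y74.601
M3 S584
G01 X121.245 Y66.497 F1629
G01 X119.173 Y55.395
G01 X112.497 Y41.294
G01 X101.217 Y24.194
M5
G0 X193.021 Y93.439
M3 S584
G01 X205.253 Y92.627 F1629
G01 X208.260 Y80.743
G01 X197.887 Y74.210
G01 X188.469 Y82.057
G01 X193.021 Y93.439
M5
G0 X19.437 Y88.071
M3 S584
G01 X89.514 Y88.071 F1629
G01 X89.514 Y50.377
G01 X19.437 Y50.377
G01 X19.437 Y88.071
M5
G0 X96.841 Y59.782
M3 S346
G01 X90.284 Y75.613 F3900
G01 X74.453 Y82.170
G01 X58.622 Y75.613
G01 X52.065 Y59.782
G01 X58.622 Y43.951
G01 X74.453 Y37.394
G01 X90.284 Y43.951
G01 X96.841 Y59.782
M5
G0 X93.804 Y67.715
M3 S584
G01 X93.747 Y55.487 F1629
M5
G0 X0.000 Y0.000

Since the viewBox matches the mm dimensions, user units are millimetres directly. The only transform is the Y-flip y_m = 137.170 − y_svg.

Shape 1 is a regular polygon drawn with `<polygon>`. Its stroke #000000 means cut at S729, F582. After flipping Y the toolpath is (64.678,130.491) → (86.412,124.347) → (80.268,102.613) → (58.534,108.757) → (64.678,130.491), returning to the start.

Shape 2 is a circle drawn with `<circle>`. Its stroke #ff0000 means score at S584, F1629. After flipping Y the toolpath is (187.131,95.052) → (179.379,113.766) → (160.665,121.518) → (141.951,113.766) → (134.199,95.052) → (141.951,76.338) → (160.665,68.586) → (179.379,76.338) → (187.131,95.052), returning to the start.

Shape 3 is a quadratic bezier drawn with `<path>`. Its stroke #ff0000 means score at S584, F1629. After flipping Y the toolpath is (118.713,74.601) → (121.245,66.497) → (119.173,55.395) → (112.497,41.294) → (101.217,24.194).

Shape 4 is a regular polygon drawn with `<path>`. Its stroke #ff0000 means score at S584, F1629. After flipping Y the toolpath is (193.021,93.439) → (205.253,92.627) → (208.260,80.743) → (197.887,74.210) → (188.469,82.057) → (193.021,93.439), returning to the start.

Shape 5 is a rectangle drawn with `<path>`. Its stroke #ff0000 means score at S584, F1629. After flipping Y the toolpath is (19.437,88.071) → (89.514,88.071) → (89.514,50.377) → (19.437,50.377) → (19.437,88.071), returning to the start.

Shape 6 is a circle drawn with `<circle>`. Its stroke #008000 means engrave at S346, F3900. After flipping Y the toolpath is (96.841,59.782) → (90.284,75.613) → (74.453,82.170) → (58.622,75.613) → (52.065,59.782) → (58.622,43.951) → (74.453,37.394) → (90.284,43.951) → (96.841,59.782), returning to the start.

Shape 7 is a line segment drawn with `<line>`. Its stroke #ff0000 means score at S584, F1629. After flipping Y the toolpath is (93.804,67.715) → (93.747,55.487).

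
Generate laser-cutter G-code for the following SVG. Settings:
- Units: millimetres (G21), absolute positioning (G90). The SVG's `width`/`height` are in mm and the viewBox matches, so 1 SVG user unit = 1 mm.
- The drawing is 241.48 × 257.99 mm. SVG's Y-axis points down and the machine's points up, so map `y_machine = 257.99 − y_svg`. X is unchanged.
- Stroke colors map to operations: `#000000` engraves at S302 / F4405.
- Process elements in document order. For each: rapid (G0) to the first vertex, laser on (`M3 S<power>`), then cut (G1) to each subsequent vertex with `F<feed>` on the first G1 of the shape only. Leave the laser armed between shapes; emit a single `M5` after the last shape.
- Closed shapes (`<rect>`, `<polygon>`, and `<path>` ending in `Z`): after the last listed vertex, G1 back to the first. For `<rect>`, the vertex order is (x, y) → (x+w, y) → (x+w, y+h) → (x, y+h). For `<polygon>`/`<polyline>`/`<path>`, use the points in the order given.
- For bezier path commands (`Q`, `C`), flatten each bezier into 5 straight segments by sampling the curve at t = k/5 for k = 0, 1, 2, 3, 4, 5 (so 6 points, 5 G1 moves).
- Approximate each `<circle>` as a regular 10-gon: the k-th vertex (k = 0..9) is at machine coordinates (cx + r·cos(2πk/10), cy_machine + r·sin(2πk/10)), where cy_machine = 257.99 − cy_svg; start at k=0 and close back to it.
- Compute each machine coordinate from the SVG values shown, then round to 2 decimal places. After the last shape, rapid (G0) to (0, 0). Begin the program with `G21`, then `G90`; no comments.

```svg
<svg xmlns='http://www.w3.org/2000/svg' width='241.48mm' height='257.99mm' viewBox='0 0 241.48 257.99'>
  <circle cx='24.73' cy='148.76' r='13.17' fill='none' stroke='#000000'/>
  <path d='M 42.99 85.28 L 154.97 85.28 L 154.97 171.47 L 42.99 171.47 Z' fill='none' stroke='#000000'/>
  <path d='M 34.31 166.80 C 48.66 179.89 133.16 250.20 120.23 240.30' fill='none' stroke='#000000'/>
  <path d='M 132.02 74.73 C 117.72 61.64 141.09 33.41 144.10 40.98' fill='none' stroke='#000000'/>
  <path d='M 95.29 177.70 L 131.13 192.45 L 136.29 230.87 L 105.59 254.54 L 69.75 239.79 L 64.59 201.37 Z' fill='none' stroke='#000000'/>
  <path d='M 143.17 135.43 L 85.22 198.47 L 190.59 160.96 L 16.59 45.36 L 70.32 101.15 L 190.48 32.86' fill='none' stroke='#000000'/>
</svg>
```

1 u = 1 mm; y_m = 257.99 − y.

[1] `<circle>` circle, #000000→engrave S302 F4405: (37.90,109.23) → (35.38,116.97) → (28.80,121.76) → (20.66,121.76) → (14.08,116.97) → (11.56,109.23) → (14.08,101.49) → (20.66,96.70) → (28.80,96.70) → (35.38,101.49) → (37.90,109.23) (closed)

[2] `<path>` rectangle, #000000→engrave S302 F4405: (42.99,172.71) → (154.97,172.71) → (154.97,86.52) → (42.99,86.52) → (42.99,172.71) (closed)

[3] `<path>` cubic bezier, #000000→engrave S302 F4405: (34.31,91.19) → (50.00,77.57) → (74.48,56.81) → (99.70,35.52) → (117.64,20.28) → (120.23,17.69)

[4] `<path>` cubic bezier, #000000→engrave S302 F4405: (132.02,183.26) → (127.50,192.52) → (129.23,202.98) → (134.43,212.17) → (140.32,217.66) → (144.10,217.01)

[5] `<path>` regular polygon, #000000→engrave S302 F4405: (95.29,80.29) → (131.13,65.54) → (136.29,27.12) → (105.59,3.45) → (69.75,18.20) → (64.59,56.62) → (95.29,80.29) (closed)

[6] `<path>` open polyline, #000000→engrave S302 F4405: (143.17,122.56) → (85.22,59.52) → (190.59,97.03) → (16.59,212.63) → (70.32,156.84) → (190.48,225.13)

G21
G90
G0 X37.90 Y109.23
M3 S302
G1 X35.38 Y116.97 F4405
G1 X28.80 Y121.76
G1 X20.66 Y121.76
G1 X14.08 Y116.97
G1 X11.56 Y109.23
G1 X14.08 Y101.49
G1 X20.66 Y96.70
G1 X28.80 Y96.70
G1 X35.38 Y101.49
G1 X37.90 Y109.23
G0 X42.99 Y172.71
M3 S302
G1 X154.97 Y172.71 F4405
G1 X154.97 Y86.52
G1 X42.99 Y86.52
G1 X42.99 Y172.71
G0 X34.31 Y91.19
M3 S302
G1 X50.00 Y77.57 F4405
G1 X74.48 Y56.81
G1 X99.70 Y35.52
G1 X117.64 Y20.28
G1 X120.23 Y17.69
G0 X132.02 Y183.26
M3 S302
G1 X127.50 Y192.52 F4405
G1 X129.23 Y202.98
G1 X134.43 Y212.17
G1 X140.32 Y217.66
G1 X144.10 Y217.01
G0 X95.29 Y80.29
M3 S302
G1 X131.13 Y65.54 F4405
G1 X136.29 Y27.12
G1 X105.59 Y3.45
G1 X69.75 Y18.20
G1 X64.59 Y56.62
G1 X95.29 Y80.29
G0 X143.17 Y122.56
M3 S302
G1 X85.22 Y59.52 F4405
G1 X190.59 Y97.03
G1 X16.59 Y212.63
G1 X70.32 Y156.84
G1 X190.48 Y225.13
M5
G0 X0.00 Y0.00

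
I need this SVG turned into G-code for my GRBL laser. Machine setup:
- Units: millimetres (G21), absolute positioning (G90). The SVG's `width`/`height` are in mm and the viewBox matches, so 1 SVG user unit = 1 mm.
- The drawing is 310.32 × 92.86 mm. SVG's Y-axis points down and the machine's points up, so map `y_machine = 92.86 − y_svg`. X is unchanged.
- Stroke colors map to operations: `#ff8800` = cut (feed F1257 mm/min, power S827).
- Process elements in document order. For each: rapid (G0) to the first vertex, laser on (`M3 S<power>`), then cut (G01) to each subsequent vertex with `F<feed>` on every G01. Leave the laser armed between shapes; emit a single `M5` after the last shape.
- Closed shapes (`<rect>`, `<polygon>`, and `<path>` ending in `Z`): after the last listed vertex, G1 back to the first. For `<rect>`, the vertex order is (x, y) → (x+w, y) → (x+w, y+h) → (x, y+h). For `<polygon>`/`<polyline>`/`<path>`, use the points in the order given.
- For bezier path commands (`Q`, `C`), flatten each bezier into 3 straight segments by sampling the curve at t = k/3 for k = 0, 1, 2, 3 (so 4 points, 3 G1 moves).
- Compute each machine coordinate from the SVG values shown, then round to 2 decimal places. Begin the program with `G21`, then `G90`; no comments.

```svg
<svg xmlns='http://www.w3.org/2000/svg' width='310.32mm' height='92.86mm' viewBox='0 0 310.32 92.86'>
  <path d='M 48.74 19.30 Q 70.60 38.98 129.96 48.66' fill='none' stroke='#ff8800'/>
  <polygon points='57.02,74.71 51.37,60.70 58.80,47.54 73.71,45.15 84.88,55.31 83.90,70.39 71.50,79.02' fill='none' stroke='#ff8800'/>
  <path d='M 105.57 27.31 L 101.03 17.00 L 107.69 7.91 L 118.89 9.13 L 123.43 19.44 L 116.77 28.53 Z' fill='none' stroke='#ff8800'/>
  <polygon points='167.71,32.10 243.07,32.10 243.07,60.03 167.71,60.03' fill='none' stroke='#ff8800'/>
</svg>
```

1 u = 1 mm; y_m = 92.86 − y.

[1] `<path>` quadratic bezier, #ff8800→cut S827 F1257: (48.74,73.56) → (67.48,61.55) → (94.55,51.76) → (129.96,44.20)

[2] `<polygon>` regular polygon, #ff8800→cut S827 F1257: (57.02,18.15) → (51.37,32.16) → (58.80,45.32) → (73.71,47.71) → (84.88,37.55) → (83.90,22.47) → (71.50,13.84) → (57.02,18.15) (closed)

[3] `<path>` regular polygon, #ff8800→cut S827 F1257: (105.57,65.55) → (101.03,75.86) → (107.69,84.95) → (118.89,83.73) → (123.43,73.42) → (116.77,64.33) → (105.57,65.55) (closed)

[4] `<polygon>` rectangle, #ff8800→cut S827 F1257: (167.71,60.76) → (243.07,60.76) → (243.07,32.83) → (167.71,32.83) → (167.71,60.76) (closed)

G21
G90
G0 X48.74 Y73.56
M3 S827
G01 X67.48 Y61.55 F1257
G01 X94.55 Y51.76 F1257
G01 X129.96 Y44.20 F1257
G0 X57.02 Y18.15
M3 S827
G01 X51.37 Y32.16 F1257
G01 X58.80 Y45.32 F1257
G01 X73.71 Y47.71 F1257
G01 X84.88 Y37.55 F1257
G01 X83.90 Y22.47 F1257
G01 X71.50 Y13.84 F1257
G01 X57.02 Y18.15 F1257
G0 X105.57 Y65.55
M3 S827
G01 X101.03 Y75.86 F1257
G01 X107.69 Y84.95 F1257
G01 X118.89 Y83.73 F1257
G01 X123.43 Y73.42 F1257
G01 X116.77 Y64.33 F1257
G01 X105.57 Y65.55 F1257
G0 X167.71 Y60.76
M3 S827
G01 X243.07 Y60.76 F1257
G01 X243.07 Y32.83 F1257
G01 X167.71 Y32.83 F1257
G01 X167.71 Y60.76 F1257
M5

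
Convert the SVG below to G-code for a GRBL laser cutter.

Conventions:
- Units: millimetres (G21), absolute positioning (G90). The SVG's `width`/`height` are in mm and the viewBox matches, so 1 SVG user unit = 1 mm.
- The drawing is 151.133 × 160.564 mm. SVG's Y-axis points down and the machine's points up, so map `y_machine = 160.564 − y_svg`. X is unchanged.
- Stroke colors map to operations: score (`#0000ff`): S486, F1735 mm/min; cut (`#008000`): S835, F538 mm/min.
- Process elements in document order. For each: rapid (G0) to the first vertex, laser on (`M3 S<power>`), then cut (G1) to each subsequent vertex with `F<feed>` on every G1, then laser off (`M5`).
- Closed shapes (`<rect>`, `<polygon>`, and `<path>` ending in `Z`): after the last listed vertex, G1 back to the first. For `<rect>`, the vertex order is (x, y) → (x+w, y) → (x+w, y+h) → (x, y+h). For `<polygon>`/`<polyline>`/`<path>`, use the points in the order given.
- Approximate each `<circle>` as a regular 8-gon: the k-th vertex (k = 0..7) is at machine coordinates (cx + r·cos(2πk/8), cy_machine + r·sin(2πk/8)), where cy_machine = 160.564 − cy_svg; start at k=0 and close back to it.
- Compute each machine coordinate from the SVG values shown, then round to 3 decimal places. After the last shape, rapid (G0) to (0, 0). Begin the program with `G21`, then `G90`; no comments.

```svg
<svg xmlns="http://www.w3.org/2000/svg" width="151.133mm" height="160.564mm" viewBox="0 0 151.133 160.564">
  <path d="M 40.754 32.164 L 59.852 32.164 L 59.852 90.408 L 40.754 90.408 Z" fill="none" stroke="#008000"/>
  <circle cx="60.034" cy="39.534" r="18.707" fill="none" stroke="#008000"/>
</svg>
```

Since the viewBox matches the mm dimensions, user units are millimetres directly. The only transform is the Y-flip y_m = 160.564 − y_svg.

Shape 1 is a rectangle drawn with `<path>`. Its stroke #008000 means cut at S835, F538. After flipping Y the toolpath is (40.754,128.400) → (59.852,128.400) → (59.852,70.156) → (40.754,70.156) → (40.754,128.400), returning to the start.

Shape 2 is a circle drawn with `<circle>`. Its stroke #008000 means cut at S835, F538. After flipping Y the toolpath is (78.741,121.030) → (73.262,134.258) → (60.034,139.737) → (46.806,134.258) → (41.327,121.030) → (46.806,107.802) → (60.034,102.323) → (73.262,107.802) → (78.741,121.030), returning to the start.

G21
G90
G0 X40.754 Y128.400
M3 S835
G1 X59.852 Y128.400 F538
G1 X59.852 Y70.156 F538
G1 X40.754 Y70.156 F538
G1 X40.754 Y128.400 F538
M5
G0 X78.741 Y121.030
M3 S835
G1 X73.262 Y134.258 F538
G1 X60.034 Y139.737 F538
G1 X46.806 Y134.258 F538
G1 X41.327 Y121.030 F538
G1 X46.806 Y107.802 F538
G1 X60.034 Y102.323 F538
G1 X73.262 Y107.802 F538
G1 X78.741 Y121.030 F538
M5
G0 X0.000 Y0.000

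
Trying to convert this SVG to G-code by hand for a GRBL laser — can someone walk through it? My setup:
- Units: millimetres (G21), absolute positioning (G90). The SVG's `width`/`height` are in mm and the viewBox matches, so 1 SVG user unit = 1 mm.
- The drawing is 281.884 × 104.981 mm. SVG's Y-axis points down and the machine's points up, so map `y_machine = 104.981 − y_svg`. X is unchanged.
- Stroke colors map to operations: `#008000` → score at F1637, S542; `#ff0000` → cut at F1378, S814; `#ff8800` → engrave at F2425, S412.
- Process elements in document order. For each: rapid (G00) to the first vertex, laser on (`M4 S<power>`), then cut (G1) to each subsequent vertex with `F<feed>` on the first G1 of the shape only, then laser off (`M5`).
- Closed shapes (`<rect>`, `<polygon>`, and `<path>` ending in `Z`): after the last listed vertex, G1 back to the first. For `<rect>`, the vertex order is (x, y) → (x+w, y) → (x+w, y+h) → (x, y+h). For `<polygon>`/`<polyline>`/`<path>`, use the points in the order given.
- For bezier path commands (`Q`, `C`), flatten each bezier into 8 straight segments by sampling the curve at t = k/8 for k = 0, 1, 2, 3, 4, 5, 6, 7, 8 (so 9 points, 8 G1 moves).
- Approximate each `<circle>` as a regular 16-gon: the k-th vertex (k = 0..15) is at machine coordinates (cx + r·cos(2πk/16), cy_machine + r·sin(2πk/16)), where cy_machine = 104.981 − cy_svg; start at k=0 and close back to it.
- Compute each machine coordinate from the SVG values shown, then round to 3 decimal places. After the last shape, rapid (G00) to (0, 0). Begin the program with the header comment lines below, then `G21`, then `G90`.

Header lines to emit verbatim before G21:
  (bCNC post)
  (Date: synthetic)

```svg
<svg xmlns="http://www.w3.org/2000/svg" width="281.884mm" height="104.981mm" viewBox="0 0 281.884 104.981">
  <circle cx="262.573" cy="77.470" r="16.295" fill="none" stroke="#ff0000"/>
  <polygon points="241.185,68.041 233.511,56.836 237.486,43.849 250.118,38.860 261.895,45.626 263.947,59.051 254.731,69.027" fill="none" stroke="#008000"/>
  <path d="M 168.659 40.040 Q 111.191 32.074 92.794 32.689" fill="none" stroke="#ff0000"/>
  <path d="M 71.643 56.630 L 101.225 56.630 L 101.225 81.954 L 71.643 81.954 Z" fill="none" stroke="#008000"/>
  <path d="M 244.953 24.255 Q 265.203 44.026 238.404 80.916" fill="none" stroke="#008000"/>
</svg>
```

(bCNC post)
(Date: synthetic)
G21
G90
G00 X278.868 Y27.511
M4 S814
G1 X277.628 Y33.747 F1378
G1 X274.095 Y39.033
G1 X268.809 Y42.566
G1 X262.573 Y43.806
G1 X256.337 Y42.566
G1 X251.051 Y39.033
G1 X247.518 Y33.747
G1 X246.278 Y27.511
G1 X247.518 Y21.275
G1 X251.051 Y15.989
G1 X256.337 Y12.456
G1 X262.573 Y11.216
G1 X268.809 Y12.456
G1 X274.095 Y15.989
G1 X277.628 Y21.275
G1 X278.868 Y27.511
M5
G00 X241.185 Y36.940
M4 S542
G1 X233.511 Y48.145 F1637
G1 X237.486 Y61.132
G1 X250.118 Y66.121
G1 X261.895 Y59.355
G1 X263.947 Y45.930
G1 X254.731 Y35.954
G1 X241.185 Y36.940
M5
G00 X168.659 Y64.941
M4 S814
G1 X154.902 Y66.798 F1378
G1 X142.367 Y68.388
G1 X131.052 Y69.709
G1 X120.959 Y70.762
G1 X112.086 Y71.547
G1 X104.434 Y72.063
G1 X98.004 Y72.312
G1 X92.794 Y72.292
M5
G00 X71.643 Y48.351
M4 S542
G1 X101.225 Y48.351 F1637
G1 X101.225 Y23.027
G1 X71.643 Y23.027
G1 X71.643 Y48.351
M5
G00 X244.953 Y80.726
M4 S542
G1 X249.280 Y75.516 F1637
G1 X252.137 Y69.771
G1 X253.524 Y63.490
G1 X253.441 Y56.675
G1 X251.887 Y49.325
G1 X248.863 Y41.440
G1 X244.369 Y33.020
G1 X238.404 Y24.065
M5
G00 X0.000 Y0.000

Since the viewBox matches the mm dimensions, user units are millimetres directly. The only transform is the Y-flip y_m = 104.981 − y_svg.

Shape 1 is a circle drawn with `<circle>`. Its stroke #ff0000 means cut at S814, F1378. After flipping Y the toolpath is (278.868,27.511) → (277.628,33.747) → (274.095,39.033) → (268.809,42.566) → (262.573,43.806) → (256.337,42.566) → (251.051,39.033) → (247.518,33.747) → (246.278,27.511) → (247.518,21.275) → (251.051,15.989) → (256.337,12.456) → (262.573,11.216) → (268.809,12.456) → (274.095,15.989) → (277.628,21.275) → (278.868,27.511), returning to the start.

Shape 2 is a regular polygon drawn with `<polygon>`. Its stroke #008000 means score at S542, F1637. After flipping Y the toolpath is (241.185,36.940) → (233.511,48.145) → (237.486,61.132) → (250.118,66.121) → (261.895,59.355) → (263.947,45.930) → (254.731,35.954) → (241.185,36.940), returning to the start.

Shape 3 is a quadratic bezier drawn with `<path>`. Its stroke #ff0000 means cut at S814, F1378. After flipping Y the toolpath is (168.659,64.941) → (154.902,66.798) → (142.367,68.388) → (131.052,69.709) → (120.959,70.762) → (112.086,71.547) → (104.434,72.063) → (98.004,72.312) → (92.794,72.292).

Shape 4 is a rectangle drawn with `<path>`. Its stroke #008000 means score at S542, F1637. After flipping Y the toolpath is (71.643,48.351) → (101.225,48.351) → (101.225,23.027) → (71.643,23.027) → (71.643,48.351), returning to the start.

Shape 5 is a quadratic bezier drawn with `<path>`. Its stroke #008000 means score at S542, F1637. After flipping Y the toolpath is (244.953,80.726) → (249.280,75.516) → (252.137,69.771) → (253.524,63.490) → (253.441,56.675) → (251.887,49.325) → (248.863,41.440) → (244.369,33.020) → (238.404,24.065).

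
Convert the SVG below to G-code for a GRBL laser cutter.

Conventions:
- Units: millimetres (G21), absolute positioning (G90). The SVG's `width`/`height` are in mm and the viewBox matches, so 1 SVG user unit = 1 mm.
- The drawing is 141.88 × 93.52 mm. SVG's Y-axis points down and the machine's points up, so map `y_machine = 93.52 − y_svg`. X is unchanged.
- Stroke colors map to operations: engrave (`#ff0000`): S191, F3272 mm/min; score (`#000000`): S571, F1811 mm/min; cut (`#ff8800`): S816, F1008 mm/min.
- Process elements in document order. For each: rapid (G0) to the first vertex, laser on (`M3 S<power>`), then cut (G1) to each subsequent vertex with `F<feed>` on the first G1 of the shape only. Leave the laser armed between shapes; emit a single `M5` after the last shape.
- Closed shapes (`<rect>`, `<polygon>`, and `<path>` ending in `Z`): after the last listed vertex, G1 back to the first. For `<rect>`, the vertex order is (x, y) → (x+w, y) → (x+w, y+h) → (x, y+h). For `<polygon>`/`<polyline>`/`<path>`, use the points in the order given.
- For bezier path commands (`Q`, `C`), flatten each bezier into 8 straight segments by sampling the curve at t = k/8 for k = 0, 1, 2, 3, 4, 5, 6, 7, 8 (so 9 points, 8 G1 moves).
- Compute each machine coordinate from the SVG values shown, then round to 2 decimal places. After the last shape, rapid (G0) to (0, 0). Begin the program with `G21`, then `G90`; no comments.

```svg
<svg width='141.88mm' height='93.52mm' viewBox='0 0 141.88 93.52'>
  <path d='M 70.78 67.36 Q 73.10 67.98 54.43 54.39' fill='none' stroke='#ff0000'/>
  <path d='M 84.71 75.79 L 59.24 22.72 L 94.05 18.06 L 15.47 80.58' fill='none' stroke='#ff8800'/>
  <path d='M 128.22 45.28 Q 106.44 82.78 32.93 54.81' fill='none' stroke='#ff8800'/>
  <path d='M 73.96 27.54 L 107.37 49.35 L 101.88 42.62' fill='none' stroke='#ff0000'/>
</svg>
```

1 u = 1 mm; y_m = 93.52 − y.

[1] `<path>` quadratic bezier, #ff0000→engrave S191 F3272: (70.78,26.16) → (71.03,26.23) → (70.63,26.74) → (69.57,27.69) → (67.85,29.09) → (65.48,30.94) → (62.45,33.22) → (58.77,35.95) → (54.43,39.13)

[2] `<path>` open polyline, #ff8800→cut S816 F1008: (84.71,17.73) → (59.24,70.80) → (94.05,75.46) → (15.47,12.94)

[3] `<path>` quadratic bezier, #ff8800→cut S816 F1008: (128.22,48.24) → (121.97,39.89) → (114.10,33.58) → (104.61,29.32) → (93.51,27.11) → (80.79,26.94) → (66.45,28.82) → (50.50,32.74) → (32.93,38.71)

[4] `<path>` open polyline, #ff0000→engrave S191 F3272: (73.96,65.98) → (107.37,44.17) → (101.88,50.90)

G21
G90
G0 X70.78 Y26.16
M3 S191
G1 X71.03 Y26.23 F3272
G1 X70.63 Y26.74
G1 X69.57 Y27.69
G1 X67.85 Y29.09
G1 X65.48 Y30.94
G1 X62.45 Y33.22
G1 X58.77 Y35.95
G1 X54.43 Y39.13
G0 X84.71 Y17.73
M3 S816
G1 X59.24 Y70.80 F1008
G1 X94.05 Y75.46
G1 X15.47 Y12.94
G0 X128.22 Y48.24
M3 S816
G1 X121.97 Y39.89 F1008
G1 X114.10 Y33.58
G1 X104.61 Y29.32
G1 X93.51 Y27.11
G1 X80.79 Y26.94
G1 X66.45 Y28.82
G1 X50.50 Y32.74
G1 X32.93 Y38.71
G0 X73.96 Y65.98
M3 S191
G1 X107.37 Y44.17 F3272
G1 X101.88 Y50.90
M5
G0 X0.00 Y0.00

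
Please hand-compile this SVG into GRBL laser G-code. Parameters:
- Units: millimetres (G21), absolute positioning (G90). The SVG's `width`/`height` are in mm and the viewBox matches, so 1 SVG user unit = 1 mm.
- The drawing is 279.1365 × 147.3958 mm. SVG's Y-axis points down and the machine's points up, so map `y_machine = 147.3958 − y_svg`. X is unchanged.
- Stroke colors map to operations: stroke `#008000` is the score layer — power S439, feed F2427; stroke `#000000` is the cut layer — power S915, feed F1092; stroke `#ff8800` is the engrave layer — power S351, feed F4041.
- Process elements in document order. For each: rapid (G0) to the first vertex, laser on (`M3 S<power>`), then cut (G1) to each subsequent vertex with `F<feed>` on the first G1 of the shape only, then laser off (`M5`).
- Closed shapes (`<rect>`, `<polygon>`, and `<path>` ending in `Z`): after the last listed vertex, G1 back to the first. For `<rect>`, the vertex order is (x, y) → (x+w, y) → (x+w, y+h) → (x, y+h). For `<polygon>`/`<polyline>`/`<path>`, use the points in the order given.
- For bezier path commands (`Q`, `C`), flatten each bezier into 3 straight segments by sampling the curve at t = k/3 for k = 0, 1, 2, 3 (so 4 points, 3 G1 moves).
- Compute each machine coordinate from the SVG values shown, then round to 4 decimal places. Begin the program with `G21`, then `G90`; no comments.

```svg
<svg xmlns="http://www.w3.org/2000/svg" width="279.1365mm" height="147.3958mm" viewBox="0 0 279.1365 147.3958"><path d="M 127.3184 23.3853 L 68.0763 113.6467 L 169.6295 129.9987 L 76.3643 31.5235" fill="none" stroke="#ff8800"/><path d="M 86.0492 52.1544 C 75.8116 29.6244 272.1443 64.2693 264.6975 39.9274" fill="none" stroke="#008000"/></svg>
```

G21
G90
G0 X127.3184 Y124.0105
M3 S351
G1 X68.0763 Y33.7491 F4041
G1 X169.6295 Y17.3971
G1 X76.3643 Y115.8723
M5
G0 X86.0492 Y95.2414
M3 S439
G1 X129.4702 Y103.0154 F2427
G1 X219.4159 Y98.4865
G1 X264.6975 Y107.4684
M5

viewBox `0 0 279.1365 147.3958` with mm width/height → 1 unit = 1 mm. Flip: y_m = 147.3958 − y_svg.

**Shape 1** — `<path>` open polyline, stroke `#ff8800` → engrave (S351, F4041). Machine vertices: (127.3184,124.0105) → (68.0763,33.7491) → (169.6295,17.3971) → (76.3643,115.8723). Open path.

**Shape 2** — `<path>` cubic bezier, stroke `#008000` → score (S439, F2427). Control points (SVG): P0=(86.0492,52.1544), P1=(75.8116,29.6244), P2=(272.1443,64.2693), P3=(264.6975,39.9274); sampled at t=k/3. Machine vertices: (86.0492,95.2414) → (129.4702,103.0154) → (219.4159,98.4865) → (264.6975,107.4684). Open path.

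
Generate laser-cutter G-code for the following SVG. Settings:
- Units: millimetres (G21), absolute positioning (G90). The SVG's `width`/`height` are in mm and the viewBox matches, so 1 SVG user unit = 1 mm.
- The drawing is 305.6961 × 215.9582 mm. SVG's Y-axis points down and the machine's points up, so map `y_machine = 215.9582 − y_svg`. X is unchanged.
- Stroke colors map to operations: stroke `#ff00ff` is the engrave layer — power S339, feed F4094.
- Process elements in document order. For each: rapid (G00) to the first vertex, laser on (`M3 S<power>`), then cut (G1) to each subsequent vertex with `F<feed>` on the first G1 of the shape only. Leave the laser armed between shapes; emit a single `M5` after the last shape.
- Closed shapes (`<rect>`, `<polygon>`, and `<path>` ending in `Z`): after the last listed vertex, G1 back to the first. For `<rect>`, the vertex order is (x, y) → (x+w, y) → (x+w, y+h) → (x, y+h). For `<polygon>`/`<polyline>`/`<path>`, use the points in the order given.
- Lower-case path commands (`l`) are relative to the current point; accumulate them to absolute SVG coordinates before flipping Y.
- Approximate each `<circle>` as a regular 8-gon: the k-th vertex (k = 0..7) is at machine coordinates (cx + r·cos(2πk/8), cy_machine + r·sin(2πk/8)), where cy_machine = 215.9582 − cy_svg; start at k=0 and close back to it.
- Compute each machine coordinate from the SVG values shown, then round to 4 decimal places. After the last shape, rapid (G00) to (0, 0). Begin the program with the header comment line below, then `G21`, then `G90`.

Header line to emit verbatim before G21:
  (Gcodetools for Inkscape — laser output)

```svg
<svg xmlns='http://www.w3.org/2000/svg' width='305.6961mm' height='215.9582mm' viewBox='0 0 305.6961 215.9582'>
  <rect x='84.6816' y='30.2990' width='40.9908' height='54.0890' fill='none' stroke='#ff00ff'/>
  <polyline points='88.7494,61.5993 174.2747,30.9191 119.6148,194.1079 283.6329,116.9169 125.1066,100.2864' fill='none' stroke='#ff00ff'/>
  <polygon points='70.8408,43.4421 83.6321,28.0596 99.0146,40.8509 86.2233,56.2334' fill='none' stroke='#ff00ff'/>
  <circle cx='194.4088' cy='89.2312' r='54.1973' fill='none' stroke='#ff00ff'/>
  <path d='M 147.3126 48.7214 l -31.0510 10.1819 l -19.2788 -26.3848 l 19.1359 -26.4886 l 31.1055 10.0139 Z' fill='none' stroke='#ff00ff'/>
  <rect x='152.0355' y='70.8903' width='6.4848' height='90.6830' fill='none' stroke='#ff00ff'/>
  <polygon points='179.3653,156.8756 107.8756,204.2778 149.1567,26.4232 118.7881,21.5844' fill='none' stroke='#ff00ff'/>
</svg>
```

viewBox `0 0 305.6961 215.9582` with mm width/height → 1 unit = 1 mm. Flip: y_m = 215.9582 − y_svg.

**Shape 1** — `<rect>` rectangle, stroke `#ff00ff` → engrave (S339, F4094). Machine vertices: (84.6816,185.6592) → (125.6724,185.6592) → (125.6724,131.5702) → (84.6816,131.5702) → (84.6816,185.6592). Closed: final G1 returns to the first vertex.

**Shape 2** — `<polyline>` open polyline, stroke `#ff00ff` → engrave (S339, F4094). Machine vertices: (88.7494,154.3589) → (174.2747,185.0391) → (119.6148,21.8503) → (283.6329,99.0413) → (125.1066,115.6718). Open path.

**Shape 3** — `<polygon>` regular polygon, stroke `#ff00ff` → engrave (S339, F4094). Machine vertices: (70.8408,172.5161) → (83.6321,187.8986) → (99.0146,175.1073) → (86.2233,159.7248) → (70.8408,172.5161). Closed: final G1 returns to the first vertex.

**Shape 4** — `<circle>` circle, stroke `#ff00ff` → engrave (S339, F4094). Machine vertices: (248.6061,126.7270) → (232.7321,165.0503) → (194.4088,180.9243) → (156.0855,165.0503) → (140.2115,126.7270) → (156.0855,88.4037) → (194.4088,72.5297) → (232.7321,88.4037) → (248.6061,126.7270). Closed: final G1 returns to the first vertex.

**Shape 5** — `<path>` regular polygon, stroke `#ff00ff` → engrave (S339, F4094). Machine vertices: (147.3126,167.2368) → (116.2616,157.0549) → (96.9828,183.4397) → (116.1187,209.9283) → (147.2242,199.9144) → (147.3126,167.2368). Closed: final G1 returns to the first vertex.

**Shape 6** — `<rect>` rectangle, stroke `#ff00ff` → engrave (S339, F4094). Machine vertices: (152.0355,145.0679) → (158.5203,145.0679) → (158.5203,54.3849) → (152.0355,54.3849) → (152.0355,145.0679). Closed: final G1 returns to the first vertex.

**Shape 7** — `<polygon>` closed polygon, stroke `#ff00ff` → engrave (S339, F4094). Machine vertices: (179.3653,59.0826) → (107.8756,11.6804) → (149.1567,189.5350) → (118.7881,194.3738) → (179.3653,59.0826). Closed: final G1 returns to the first vertex.

(Gcodetools for Inkscape — laser output)
G21
G90
G00 X84.6816 Y185.6592
M3 S339
G1 X125.6724 Y185.6592 F4094
G1 X125.6724 Y131.5702
G1 X84.6816 Y131.5702
G1 X84.6816 Y185.6592
G00 X88.7494 Y154.3589
M3 S339
G1 X174.2747 Y185.0391 F4094
G1 X119.6148 Y21.8503
G1 X283.6329 Y99.0413
G1 X125.1066 Y115.6718
G00 X70.8408 Y172.5161
M3 S339
G1 X83.6321 Y187.8986 F4094
G1 X99.0146 Y175.1073
G1 X86.2233 Y159.7248
G1 X70.8408 Y172.5161
G00 X248.6061 Y126.7270
M3 S339
G1 X232.7321 Y165.0503 F4094
G1 X194.4088 Y180.9243
G1 X156.0855 Y165.0503
G1 X140.2115 Y126.7270
G1 X156.0855 Y88.4037
G1 X194.4088 Y72.5297
G1 X232.7321 Y88.4037
G1 X248.6061 Y126.7270
G00 X147.3126 Y167.2368
M3 S339
G1 X116.2616 Y157.0549 F4094
G1 X96.9828 Y183.4397
G1 X116.1187 Y209.9283
G1 X147.2242 Y199.9144
G1 X147.3126 Y167.2368
G00 X152.0355 Y145.0679
M3 S339
G1 X158.5203 Y145.0679 F4094
G1 X158.5203 Y54.3849
G1 X152.0355 Y54.3849
G1 X152.0355 Y145.0679
G00 X179.3653 Y59.0826
M3 S339
G1 X107.8756 Y11.6804 F4094
G1 X149.1567 Y189.5350
G1 X118.7881 Y194.3738
G1 X179.3653 Y59.0826
M5
G00 X0.0000 Y0.0000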